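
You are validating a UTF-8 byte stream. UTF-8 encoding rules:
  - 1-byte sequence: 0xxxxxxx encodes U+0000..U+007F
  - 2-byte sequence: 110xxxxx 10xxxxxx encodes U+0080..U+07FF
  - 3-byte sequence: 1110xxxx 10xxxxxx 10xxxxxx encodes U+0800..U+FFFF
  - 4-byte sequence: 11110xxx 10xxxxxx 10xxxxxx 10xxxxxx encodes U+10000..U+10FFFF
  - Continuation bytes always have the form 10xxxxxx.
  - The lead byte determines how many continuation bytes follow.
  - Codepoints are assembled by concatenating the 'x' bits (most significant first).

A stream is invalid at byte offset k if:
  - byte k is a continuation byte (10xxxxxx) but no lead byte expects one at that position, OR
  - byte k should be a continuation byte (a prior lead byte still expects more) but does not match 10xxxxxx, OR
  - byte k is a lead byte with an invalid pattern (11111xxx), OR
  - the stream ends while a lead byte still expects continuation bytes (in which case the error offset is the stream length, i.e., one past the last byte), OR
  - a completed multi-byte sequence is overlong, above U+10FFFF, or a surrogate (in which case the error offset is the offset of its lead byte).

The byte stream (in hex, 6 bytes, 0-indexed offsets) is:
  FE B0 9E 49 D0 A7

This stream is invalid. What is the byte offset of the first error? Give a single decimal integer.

Byte[0]=FE: INVALID lead byte (not 0xxx/110x/1110/11110)

Answer: 0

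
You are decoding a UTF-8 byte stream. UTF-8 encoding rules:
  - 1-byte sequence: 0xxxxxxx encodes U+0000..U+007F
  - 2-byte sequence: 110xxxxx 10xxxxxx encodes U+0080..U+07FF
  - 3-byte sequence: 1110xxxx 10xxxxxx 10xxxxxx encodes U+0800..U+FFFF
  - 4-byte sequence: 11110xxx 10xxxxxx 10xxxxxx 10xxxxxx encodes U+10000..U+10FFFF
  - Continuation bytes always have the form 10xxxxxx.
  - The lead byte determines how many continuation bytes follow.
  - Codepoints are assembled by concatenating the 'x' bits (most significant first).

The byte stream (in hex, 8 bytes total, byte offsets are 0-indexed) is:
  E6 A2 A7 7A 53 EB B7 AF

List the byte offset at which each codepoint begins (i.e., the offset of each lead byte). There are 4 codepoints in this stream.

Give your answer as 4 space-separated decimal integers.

Byte[0]=E6: 3-byte lead, need 2 cont bytes. acc=0x6
Byte[1]=A2: continuation. acc=(acc<<6)|0x22=0x1A2
Byte[2]=A7: continuation. acc=(acc<<6)|0x27=0x68A7
Completed: cp=U+68A7 (starts at byte 0)
Byte[3]=7A: 1-byte ASCII. cp=U+007A
Byte[4]=53: 1-byte ASCII. cp=U+0053
Byte[5]=EB: 3-byte lead, need 2 cont bytes. acc=0xB
Byte[6]=B7: continuation. acc=(acc<<6)|0x37=0x2F7
Byte[7]=AF: continuation. acc=(acc<<6)|0x2F=0xBDEF
Completed: cp=U+BDEF (starts at byte 5)

Answer: 0 3 4 5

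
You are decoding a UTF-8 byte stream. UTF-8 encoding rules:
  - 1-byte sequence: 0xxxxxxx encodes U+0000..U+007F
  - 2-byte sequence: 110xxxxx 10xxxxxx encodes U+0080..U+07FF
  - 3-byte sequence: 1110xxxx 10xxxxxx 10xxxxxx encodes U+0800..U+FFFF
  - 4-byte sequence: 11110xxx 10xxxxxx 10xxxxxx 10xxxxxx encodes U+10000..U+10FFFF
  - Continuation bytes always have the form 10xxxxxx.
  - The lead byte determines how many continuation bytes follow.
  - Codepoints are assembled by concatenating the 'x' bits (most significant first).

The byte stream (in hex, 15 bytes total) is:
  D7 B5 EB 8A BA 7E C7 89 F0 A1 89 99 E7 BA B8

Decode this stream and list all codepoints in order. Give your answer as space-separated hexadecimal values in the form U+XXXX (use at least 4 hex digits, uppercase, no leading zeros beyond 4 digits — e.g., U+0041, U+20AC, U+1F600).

Answer: U+05F5 U+B2BA U+007E U+01C9 U+21259 U+7EB8

Derivation:
Byte[0]=D7: 2-byte lead, need 1 cont bytes. acc=0x17
Byte[1]=B5: continuation. acc=(acc<<6)|0x35=0x5F5
Completed: cp=U+05F5 (starts at byte 0)
Byte[2]=EB: 3-byte lead, need 2 cont bytes. acc=0xB
Byte[3]=8A: continuation. acc=(acc<<6)|0x0A=0x2CA
Byte[4]=BA: continuation. acc=(acc<<6)|0x3A=0xB2BA
Completed: cp=U+B2BA (starts at byte 2)
Byte[5]=7E: 1-byte ASCII. cp=U+007E
Byte[6]=C7: 2-byte lead, need 1 cont bytes. acc=0x7
Byte[7]=89: continuation. acc=(acc<<6)|0x09=0x1C9
Completed: cp=U+01C9 (starts at byte 6)
Byte[8]=F0: 4-byte lead, need 3 cont bytes. acc=0x0
Byte[9]=A1: continuation. acc=(acc<<6)|0x21=0x21
Byte[10]=89: continuation. acc=(acc<<6)|0x09=0x849
Byte[11]=99: continuation. acc=(acc<<6)|0x19=0x21259
Completed: cp=U+21259 (starts at byte 8)
Byte[12]=E7: 3-byte lead, need 2 cont bytes. acc=0x7
Byte[13]=BA: continuation. acc=(acc<<6)|0x3A=0x1FA
Byte[14]=B8: continuation. acc=(acc<<6)|0x38=0x7EB8
Completed: cp=U+7EB8 (starts at byte 12)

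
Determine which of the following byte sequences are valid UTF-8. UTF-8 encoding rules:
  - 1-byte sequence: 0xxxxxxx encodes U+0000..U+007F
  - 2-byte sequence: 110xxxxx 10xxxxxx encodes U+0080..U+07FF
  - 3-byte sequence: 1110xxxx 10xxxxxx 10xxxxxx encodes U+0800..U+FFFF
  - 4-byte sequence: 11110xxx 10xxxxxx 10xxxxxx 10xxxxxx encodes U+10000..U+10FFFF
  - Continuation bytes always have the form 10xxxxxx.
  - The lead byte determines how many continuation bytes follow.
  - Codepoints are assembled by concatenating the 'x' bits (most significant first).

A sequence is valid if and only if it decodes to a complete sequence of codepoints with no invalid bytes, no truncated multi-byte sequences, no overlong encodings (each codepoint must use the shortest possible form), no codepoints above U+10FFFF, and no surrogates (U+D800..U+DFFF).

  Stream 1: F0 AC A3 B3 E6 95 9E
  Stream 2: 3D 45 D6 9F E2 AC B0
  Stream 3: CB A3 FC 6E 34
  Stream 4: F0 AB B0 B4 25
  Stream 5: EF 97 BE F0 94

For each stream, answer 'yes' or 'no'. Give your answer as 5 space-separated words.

Stream 1: decodes cleanly. VALID
Stream 2: decodes cleanly. VALID
Stream 3: error at byte offset 2. INVALID
Stream 4: decodes cleanly. VALID
Stream 5: error at byte offset 5. INVALID

Answer: yes yes no yes no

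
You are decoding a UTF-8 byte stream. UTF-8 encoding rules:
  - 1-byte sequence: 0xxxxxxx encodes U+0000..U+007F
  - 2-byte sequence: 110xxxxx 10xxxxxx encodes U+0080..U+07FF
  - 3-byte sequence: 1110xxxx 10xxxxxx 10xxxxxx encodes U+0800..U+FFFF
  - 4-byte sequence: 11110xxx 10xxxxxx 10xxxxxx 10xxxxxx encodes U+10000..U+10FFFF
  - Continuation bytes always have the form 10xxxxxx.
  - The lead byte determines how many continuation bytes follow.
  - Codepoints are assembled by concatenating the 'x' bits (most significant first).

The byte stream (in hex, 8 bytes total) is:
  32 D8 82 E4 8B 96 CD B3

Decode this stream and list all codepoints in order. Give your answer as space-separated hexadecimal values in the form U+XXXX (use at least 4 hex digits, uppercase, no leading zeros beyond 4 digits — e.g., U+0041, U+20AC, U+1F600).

Answer: U+0032 U+0602 U+42D6 U+0373

Derivation:
Byte[0]=32: 1-byte ASCII. cp=U+0032
Byte[1]=D8: 2-byte lead, need 1 cont bytes. acc=0x18
Byte[2]=82: continuation. acc=(acc<<6)|0x02=0x602
Completed: cp=U+0602 (starts at byte 1)
Byte[3]=E4: 3-byte lead, need 2 cont bytes. acc=0x4
Byte[4]=8B: continuation. acc=(acc<<6)|0x0B=0x10B
Byte[5]=96: continuation. acc=(acc<<6)|0x16=0x42D6
Completed: cp=U+42D6 (starts at byte 3)
Byte[6]=CD: 2-byte lead, need 1 cont bytes. acc=0xD
Byte[7]=B3: continuation. acc=(acc<<6)|0x33=0x373
Completed: cp=U+0373 (starts at byte 6)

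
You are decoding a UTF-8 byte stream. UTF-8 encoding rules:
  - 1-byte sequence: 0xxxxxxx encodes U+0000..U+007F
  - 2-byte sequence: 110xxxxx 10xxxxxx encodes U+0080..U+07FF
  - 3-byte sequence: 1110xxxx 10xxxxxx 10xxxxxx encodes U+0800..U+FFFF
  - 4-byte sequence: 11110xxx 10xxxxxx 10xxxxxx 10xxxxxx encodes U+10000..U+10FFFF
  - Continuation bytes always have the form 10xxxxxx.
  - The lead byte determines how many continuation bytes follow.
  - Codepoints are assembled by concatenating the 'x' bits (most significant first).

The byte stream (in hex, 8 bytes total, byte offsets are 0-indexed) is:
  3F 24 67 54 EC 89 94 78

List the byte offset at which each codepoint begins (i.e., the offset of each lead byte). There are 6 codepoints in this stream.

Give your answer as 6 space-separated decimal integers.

Byte[0]=3F: 1-byte ASCII. cp=U+003F
Byte[1]=24: 1-byte ASCII. cp=U+0024
Byte[2]=67: 1-byte ASCII. cp=U+0067
Byte[3]=54: 1-byte ASCII. cp=U+0054
Byte[4]=EC: 3-byte lead, need 2 cont bytes. acc=0xC
Byte[5]=89: continuation. acc=(acc<<6)|0x09=0x309
Byte[6]=94: continuation. acc=(acc<<6)|0x14=0xC254
Completed: cp=U+C254 (starts at byte 4)
Byte[7]=78: 1-byte ASCII. cp=U+0078

Answer: 0 1 2 3 4 7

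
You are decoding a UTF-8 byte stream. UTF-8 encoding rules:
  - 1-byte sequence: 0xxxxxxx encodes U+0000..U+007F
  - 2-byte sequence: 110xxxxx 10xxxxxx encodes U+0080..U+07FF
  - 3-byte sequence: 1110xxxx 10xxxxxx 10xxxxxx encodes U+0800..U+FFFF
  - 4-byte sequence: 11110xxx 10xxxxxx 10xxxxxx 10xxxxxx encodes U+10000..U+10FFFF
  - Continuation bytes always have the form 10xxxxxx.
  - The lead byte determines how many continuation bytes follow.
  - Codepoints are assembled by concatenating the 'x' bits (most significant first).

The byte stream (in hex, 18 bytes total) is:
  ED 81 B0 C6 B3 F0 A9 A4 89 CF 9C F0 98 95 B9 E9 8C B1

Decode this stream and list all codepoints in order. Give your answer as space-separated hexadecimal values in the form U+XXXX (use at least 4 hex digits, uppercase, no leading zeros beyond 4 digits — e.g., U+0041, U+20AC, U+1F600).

Answer: U+D070 U+01B3 U+29909 U+03DC U+18579 U+9331

Derivation:
Byte[0]=ED: 3-byte lead, need 2 cont bytes. acc=0xD
Byte[1]=81: continuation. acc=(acc<<6)|0x01=0x341
Byte[2]=B0: continuation. acc=(acc<<6)|0x30=0xD070
Completed: cp=U+D070 (starts at byte 0)
Byte[3]=C6: 2-byte lead, need 1 cont bytes. acc=0x6
Byte[4]=B3: continuation. acc=(acc<<6)|0x33=0x1B3
Completed: cp=U+01B3 (starts at byte 3)
Byte[5]=F0: 4-byte lead, need 3 cont bytes. acc=0x0
Byte[6]=A9: continuation. acc=(acc<<6)|0x29=0x29
Byte[7]=A4: continuation. acc=(acc<<6)|0x24=0xA64
Byte[8]=89: continuation. acc=(acc<<6)|0x09=0x29909
Completed: cp=U+29909 (starts at byte 5)
Byte[9]=CF: 2-byte lead, need 1 cont bytes. acc=0xF
Byte[10]=9C: continuation. acc=(acc<<6)|0x1C=0x3DC
Completed: cp=U+03DC (starts at byte 9)
Byte[11]=F0: 4-byte lead, need 3 cont bytes. acc=0x0
Byte[12]=98: continuation. acc=(acc<<6)|0x18=0x18
Byte[13]=95: continuation. acc=(acc<<6)|0x15=0x615
Byte[14]=B9: continuation. acc=(acc<<6)|0x39=0x18579
Completed: cp=U+18579 (starts at byte 11)
Byte[15]=E9: 3-byte lead, need 2 cont bytes. acc=0x9
Byte[16]=8C: continuation. acc=(acc<<6)|0x0C=0x24C
Byte[17]=B1: continuation. acc=(acc<<6)|0x31=0x9331
Completed: cp=U+9331 (starts at byte 15)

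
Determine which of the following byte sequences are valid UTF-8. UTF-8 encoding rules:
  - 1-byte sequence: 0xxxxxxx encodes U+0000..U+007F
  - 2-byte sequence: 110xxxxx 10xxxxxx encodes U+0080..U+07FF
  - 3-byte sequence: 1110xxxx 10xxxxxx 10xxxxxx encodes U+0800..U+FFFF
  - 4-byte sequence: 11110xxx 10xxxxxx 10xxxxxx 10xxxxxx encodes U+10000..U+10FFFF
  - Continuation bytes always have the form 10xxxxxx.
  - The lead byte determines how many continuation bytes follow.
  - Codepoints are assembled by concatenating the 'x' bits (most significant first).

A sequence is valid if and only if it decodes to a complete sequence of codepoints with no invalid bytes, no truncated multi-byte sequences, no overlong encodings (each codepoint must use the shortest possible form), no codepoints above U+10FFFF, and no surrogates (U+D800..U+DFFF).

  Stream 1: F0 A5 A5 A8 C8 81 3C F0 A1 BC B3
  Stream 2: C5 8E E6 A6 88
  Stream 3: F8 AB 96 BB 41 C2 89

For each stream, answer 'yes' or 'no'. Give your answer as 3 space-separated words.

Answer: yes yes no

Derivation:
Stream 1: decodes cleanly. VALID
Stream 2: decodes cleanly. VALID
Stream 3: error at byte offset 0. INVALID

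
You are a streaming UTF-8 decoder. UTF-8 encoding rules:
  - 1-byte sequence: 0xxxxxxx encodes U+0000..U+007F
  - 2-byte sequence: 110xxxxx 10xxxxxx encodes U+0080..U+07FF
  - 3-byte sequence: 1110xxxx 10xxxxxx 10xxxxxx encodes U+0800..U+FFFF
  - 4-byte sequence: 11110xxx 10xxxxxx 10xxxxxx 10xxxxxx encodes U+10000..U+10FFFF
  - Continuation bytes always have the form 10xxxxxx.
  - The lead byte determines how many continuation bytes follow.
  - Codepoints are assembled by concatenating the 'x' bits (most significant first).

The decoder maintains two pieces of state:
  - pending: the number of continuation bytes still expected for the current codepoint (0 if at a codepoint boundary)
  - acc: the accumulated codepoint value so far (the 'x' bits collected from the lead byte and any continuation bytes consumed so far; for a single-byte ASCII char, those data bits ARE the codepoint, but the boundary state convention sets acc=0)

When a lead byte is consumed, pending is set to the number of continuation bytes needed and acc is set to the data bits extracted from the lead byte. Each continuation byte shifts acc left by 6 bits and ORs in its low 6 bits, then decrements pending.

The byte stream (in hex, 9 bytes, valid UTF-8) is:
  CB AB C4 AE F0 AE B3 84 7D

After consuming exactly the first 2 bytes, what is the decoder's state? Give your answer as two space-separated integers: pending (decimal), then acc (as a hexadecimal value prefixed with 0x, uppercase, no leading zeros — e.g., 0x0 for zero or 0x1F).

Byte[0]=CB: 2-byte lead. pending=1, acc=0xB
Byte[1]=AB: continuation. acc=(acc<<6)|0x2B=0x2EB, pending=0

Answer: 0 0x2EB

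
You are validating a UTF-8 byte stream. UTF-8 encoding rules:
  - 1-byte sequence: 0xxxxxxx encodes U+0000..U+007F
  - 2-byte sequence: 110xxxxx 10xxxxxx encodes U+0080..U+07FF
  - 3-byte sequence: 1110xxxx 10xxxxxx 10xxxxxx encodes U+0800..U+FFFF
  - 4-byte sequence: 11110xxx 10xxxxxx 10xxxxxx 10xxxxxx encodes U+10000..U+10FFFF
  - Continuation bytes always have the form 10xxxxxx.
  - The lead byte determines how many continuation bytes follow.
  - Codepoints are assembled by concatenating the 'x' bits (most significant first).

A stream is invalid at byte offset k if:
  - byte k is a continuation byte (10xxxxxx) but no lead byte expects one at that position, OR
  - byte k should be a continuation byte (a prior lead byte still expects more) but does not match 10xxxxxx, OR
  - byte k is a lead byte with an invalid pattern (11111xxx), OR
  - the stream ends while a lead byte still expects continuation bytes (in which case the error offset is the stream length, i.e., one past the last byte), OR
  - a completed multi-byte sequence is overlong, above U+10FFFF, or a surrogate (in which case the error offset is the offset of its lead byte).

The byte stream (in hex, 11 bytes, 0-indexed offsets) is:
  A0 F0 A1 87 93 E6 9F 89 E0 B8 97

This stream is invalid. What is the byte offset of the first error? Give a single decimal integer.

Answer: 0

Derivation:
Byte[0]=A0: INVALID lead byte (not 0xxx/110x/1110/11110)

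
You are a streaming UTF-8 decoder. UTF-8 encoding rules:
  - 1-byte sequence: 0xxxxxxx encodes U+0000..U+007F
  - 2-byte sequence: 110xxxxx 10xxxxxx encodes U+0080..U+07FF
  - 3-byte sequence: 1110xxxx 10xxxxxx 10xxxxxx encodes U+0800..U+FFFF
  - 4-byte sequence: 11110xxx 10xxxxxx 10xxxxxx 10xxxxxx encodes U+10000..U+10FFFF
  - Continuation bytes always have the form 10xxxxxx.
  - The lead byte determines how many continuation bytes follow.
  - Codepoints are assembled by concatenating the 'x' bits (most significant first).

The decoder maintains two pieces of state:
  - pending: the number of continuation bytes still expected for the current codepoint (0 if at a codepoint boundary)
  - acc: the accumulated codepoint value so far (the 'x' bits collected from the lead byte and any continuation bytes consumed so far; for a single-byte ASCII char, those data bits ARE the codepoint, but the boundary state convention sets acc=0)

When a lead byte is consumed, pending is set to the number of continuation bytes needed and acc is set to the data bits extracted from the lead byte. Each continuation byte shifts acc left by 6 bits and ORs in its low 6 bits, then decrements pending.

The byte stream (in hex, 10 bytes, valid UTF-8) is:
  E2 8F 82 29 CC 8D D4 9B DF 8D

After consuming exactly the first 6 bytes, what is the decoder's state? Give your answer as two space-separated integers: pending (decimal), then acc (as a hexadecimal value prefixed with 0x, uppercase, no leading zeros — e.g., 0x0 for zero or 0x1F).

Byte[0]=E2: 3-byte lead. pending=2, acc=0x2
Byte[1]=8F: continuation. acc=(acc<<6)|0x0F=0x8F, pending=1
Byte[2]=82: continuation. acc=(acc<<6)|0x02=0x23C2, pending=0
Byte[3]=29: 1-byte. pending=0, acc=0x0
Byte[4]=CC: 2-byte lead. pending=1, acc=0xC
Byte[5]=8D: continuation. acc=(acc<<6)|0x0D=0x30D, pending=0

Answer: 0 0x30D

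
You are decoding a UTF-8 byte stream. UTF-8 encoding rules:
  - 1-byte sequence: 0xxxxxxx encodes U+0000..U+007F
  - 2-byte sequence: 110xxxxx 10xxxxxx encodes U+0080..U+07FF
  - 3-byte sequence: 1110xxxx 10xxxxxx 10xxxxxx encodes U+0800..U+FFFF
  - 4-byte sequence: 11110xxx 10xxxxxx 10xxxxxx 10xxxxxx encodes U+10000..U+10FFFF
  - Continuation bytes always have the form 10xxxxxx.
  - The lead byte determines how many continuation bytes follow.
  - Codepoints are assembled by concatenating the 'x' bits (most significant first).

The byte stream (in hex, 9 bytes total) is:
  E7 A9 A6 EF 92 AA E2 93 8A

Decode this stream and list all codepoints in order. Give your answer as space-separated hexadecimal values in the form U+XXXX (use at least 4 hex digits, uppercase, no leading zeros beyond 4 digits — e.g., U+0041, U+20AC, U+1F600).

Byte[0]=E7: 3-byte lead, need 2 cont bytes. acc=0x7
Byte[1]=A9: continuation. acc=(acc<<6)|0x29=0x1E9
Byte[2]=A6: continuation. acc=(acc<<6)|0x26=0x7A66
Completed: cp=U+7A66 (starts at byte 0)
Byte[3]=EF: 3-byte lead, need 2 cont bytes. acc=0xF
Byte[4]=92: continuation. acc=(acc<<6)|0x12=0x3D2
Byte[5]=AA: continuation. acc=(acc<<6)|0x2A=0xF4AA
Completed: cp=U+F4AA (starts at byte 3)
Byte[6]=E2: 3-byte lead, need 2 cont bytes. acc=0x2
Byte[7]=93: continuation. acc=(acc<<6)|0x13=0x93
Byte[8]=8A: continuation. acc=(acc<<6)|0x0A=0x24CA
Completed: cp=U+24CA (starts at byte 6)

Answer: U+7A66 U+F4AA U+24CA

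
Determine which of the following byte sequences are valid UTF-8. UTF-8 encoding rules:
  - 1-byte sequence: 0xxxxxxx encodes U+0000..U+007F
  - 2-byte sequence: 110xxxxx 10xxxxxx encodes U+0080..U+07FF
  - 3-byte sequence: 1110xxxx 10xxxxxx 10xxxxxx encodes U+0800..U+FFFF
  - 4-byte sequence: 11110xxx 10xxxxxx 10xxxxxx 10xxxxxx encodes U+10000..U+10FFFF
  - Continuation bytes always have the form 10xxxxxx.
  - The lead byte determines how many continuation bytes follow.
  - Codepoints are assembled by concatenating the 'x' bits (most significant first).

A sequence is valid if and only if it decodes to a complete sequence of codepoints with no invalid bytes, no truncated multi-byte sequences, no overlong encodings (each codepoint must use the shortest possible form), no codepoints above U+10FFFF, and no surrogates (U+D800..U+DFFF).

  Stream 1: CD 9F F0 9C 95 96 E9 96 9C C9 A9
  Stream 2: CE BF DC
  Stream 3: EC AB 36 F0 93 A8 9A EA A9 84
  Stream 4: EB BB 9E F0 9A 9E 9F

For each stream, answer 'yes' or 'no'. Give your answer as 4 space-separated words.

Stream 1: decodes cleanly. VALID
Stream 2: error at byte offset 3. INVALID
Stream 3: error at byte offset 2. INVALID
Stream 4: decodes cleanly. VALID

Answer: yes no no yes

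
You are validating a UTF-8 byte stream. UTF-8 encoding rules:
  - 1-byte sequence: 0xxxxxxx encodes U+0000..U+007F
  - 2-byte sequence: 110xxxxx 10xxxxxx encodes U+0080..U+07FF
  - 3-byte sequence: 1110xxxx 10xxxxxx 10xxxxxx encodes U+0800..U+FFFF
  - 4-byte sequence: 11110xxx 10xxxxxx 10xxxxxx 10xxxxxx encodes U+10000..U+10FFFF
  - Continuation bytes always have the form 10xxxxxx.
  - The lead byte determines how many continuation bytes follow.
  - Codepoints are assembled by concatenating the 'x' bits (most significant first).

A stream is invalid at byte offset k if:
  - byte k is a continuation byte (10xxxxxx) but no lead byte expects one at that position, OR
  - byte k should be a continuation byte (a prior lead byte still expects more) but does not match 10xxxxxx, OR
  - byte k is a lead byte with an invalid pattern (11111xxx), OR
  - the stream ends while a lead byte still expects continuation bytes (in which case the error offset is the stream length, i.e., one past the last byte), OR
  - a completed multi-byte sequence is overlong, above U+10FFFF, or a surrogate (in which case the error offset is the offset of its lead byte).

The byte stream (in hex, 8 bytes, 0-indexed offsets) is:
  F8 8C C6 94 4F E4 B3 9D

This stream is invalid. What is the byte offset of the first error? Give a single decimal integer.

Byte[0]=F8: INVALID lead byte (not 0xxx/110x/1110/11110)

Answer: 0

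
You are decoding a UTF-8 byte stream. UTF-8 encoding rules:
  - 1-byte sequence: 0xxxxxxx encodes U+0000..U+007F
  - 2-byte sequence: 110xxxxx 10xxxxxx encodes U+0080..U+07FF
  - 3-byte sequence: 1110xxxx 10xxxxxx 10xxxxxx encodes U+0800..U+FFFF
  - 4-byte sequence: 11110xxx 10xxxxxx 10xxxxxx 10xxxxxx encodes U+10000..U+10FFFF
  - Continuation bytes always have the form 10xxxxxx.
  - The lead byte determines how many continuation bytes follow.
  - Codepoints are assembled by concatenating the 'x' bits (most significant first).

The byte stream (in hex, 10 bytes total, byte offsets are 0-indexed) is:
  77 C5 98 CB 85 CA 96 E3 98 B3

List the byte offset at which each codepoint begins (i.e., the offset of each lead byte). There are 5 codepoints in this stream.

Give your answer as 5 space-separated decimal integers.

Answer: 0 1 3 5 7

Derivation:
Byte[0]=77: 1-byte ASCII. cp=U+0077
Byte[1]=C5: 2-byte lead, need 1 cont bytes. acc=0x5
Byte[2]=98: continuation. acc=(acc<<6)|0x18=0x158
Completed: cp=U+0158 (starts at byte 1)
Byte[3]=CB: 2-byte lead, need 1 cont bytes. acc=0xB
Byte[4]=85: continuation. acc=(acc<<6)|0x05=0x2C5
Completed: cp=U+02C5 (starts at byte 3)
Byte[5]=CA: 2-byte lead, need 1 cont bytes. acc=0xA
Byte[6]=96: continuation. acc=(acc<<6)|0x16=0x296
Completed: cp=U+0296 (starts at byte 5)
Byte[7]=E3: 3-byte lead, need 2 cont bytes. acc=0x3
Byte[8]=98: continuation. acc=(acc<<6)|0x18=0xD8
Byte[9]=B3: continuation. acc=(acc<<6)|0x33=0x3633
Completed: cp=U+3633 (starts at byte 7)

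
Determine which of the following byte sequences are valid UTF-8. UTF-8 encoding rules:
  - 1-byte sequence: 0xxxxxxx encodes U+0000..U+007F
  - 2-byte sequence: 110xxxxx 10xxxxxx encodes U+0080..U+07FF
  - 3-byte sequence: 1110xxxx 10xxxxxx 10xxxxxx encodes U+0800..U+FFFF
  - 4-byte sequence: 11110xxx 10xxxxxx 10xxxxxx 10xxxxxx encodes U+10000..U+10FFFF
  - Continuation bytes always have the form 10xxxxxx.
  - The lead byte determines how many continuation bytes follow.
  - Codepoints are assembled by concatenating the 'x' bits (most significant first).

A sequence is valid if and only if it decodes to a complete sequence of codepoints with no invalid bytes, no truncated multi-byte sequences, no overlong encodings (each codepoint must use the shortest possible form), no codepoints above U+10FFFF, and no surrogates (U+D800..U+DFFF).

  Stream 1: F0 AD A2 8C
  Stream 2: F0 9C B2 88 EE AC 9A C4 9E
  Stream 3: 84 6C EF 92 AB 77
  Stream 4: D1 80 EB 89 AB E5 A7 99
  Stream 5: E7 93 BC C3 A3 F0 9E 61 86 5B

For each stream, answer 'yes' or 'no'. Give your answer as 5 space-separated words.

Stream 1: decodes cleanly. VALID
Stream 2: decodes cleanly. VALID
Stream 3: error at byte offset 0. INVALID
Stream 4: decodes cleanly. VALID
Stream 5: error at byte offset 7. INVALID

Answer: yes yes no yes no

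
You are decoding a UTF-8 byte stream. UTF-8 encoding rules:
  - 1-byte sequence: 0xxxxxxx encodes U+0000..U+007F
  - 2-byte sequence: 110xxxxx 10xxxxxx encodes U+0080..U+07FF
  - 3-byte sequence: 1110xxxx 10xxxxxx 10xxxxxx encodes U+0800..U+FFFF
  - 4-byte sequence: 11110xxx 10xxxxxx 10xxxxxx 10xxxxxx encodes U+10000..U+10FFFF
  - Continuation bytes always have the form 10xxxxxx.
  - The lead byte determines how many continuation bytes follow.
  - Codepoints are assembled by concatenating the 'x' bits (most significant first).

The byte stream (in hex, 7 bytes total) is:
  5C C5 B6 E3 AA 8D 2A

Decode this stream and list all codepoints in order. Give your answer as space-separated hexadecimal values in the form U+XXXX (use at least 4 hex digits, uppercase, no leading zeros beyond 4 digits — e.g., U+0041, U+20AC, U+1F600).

Byte[0]=5C: 1-byte ASCII. cp=U+005C
Byte[1]=C5: 2-byte lead, need 1 cont bytes. acc=0x5
Byte[2]=B6: continuation. acc=(acc<<6)|0x36=0x176
Completed: cp=U+0176 (starts at byte 1)
Byte[3]=E3: 3-byte lead, need 2 cont bytes. acc=0x3
Byte[4]=AA: continuation. acc=(acc<<6)|0x2A=0xEA
Byte[5]=8D: continuation. acc=(acc<<6)|0x0D=0x3A8D
Completed: cp=U+3A8D (starts at byte 3)
Byte[6]=2A: 1-byte ASCII. cp=U+002A

Answer: U+005C U+0176 U+3A8D U+002A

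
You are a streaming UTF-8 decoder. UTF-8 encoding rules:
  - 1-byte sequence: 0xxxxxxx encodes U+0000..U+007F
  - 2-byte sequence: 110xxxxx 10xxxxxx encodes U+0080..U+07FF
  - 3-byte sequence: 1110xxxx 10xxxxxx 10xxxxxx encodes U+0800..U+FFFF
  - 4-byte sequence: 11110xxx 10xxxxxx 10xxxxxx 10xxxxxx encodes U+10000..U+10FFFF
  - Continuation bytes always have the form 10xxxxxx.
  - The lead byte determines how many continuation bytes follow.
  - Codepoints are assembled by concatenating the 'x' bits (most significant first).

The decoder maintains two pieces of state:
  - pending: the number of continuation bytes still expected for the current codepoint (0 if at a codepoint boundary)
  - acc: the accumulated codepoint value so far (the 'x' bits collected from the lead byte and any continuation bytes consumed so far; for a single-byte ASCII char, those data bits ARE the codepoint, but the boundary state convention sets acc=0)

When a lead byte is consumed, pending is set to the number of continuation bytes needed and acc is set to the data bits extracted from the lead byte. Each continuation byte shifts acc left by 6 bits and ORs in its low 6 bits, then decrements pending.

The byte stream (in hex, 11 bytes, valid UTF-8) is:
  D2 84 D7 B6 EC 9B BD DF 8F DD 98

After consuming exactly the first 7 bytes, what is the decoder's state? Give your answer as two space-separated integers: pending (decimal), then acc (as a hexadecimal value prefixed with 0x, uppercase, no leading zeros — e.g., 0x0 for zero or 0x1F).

Answer: 0 0xC6FD

Derivation:
Byte[0]=D2: 2-byte lead. pending=1, acc=0x12
Byte[1]=84: continuation. acc=(acc<<6)|0x04=0x484, pending=0
Byte[2]=D7: 2-byte lead. pending=1, acc=0x17
Byte[3]=B6: continuation. acc=(acc<<6)|0x36=0x5F6, pending=0
Byte[4]=EC: 3-byte lead. pending=2, acc=0xC
Byte[5]=9B: continuation. acc=(acc<<6)|0x1B=0x31B, pending=1
Byte[6]=BD: continuation. acc=(acc<<6)|0x3D=0xC6FD, pending=0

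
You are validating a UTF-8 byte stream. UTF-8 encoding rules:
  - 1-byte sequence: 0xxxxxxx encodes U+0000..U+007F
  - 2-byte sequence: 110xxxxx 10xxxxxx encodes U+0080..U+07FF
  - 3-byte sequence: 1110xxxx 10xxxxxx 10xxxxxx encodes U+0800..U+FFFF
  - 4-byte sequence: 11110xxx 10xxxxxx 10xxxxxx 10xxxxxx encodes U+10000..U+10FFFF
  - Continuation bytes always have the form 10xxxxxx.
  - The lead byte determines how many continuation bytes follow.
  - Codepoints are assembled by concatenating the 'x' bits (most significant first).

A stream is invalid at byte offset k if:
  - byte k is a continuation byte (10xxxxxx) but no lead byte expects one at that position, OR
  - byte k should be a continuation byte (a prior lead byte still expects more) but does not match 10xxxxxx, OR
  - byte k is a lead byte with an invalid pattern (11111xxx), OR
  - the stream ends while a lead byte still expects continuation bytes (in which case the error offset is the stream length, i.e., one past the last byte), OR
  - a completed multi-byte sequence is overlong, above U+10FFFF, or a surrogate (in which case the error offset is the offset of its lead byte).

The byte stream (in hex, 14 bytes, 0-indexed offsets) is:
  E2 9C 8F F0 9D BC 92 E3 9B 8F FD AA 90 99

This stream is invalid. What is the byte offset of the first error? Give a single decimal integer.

Answer: 10

Derivation:
Byte[0]=E2: 3-byte lead, need 2 cont bytes. acc=0x2
Byte[1]=9C: continuation. acc=(acc<<6)|0x1C=0x9C
Byte[2]=8F: continuation. acc=(acc<<6)|0x0F=0x270F
Completed: cp=U+270F (starts at byte 0)
Byte[3]=F0: 4-byte lead, need 3 cont bytes. acc=0x0
Byte[4]=9D: continuation. acc=(acc<<6)|0x1D=0x1D
Byte[5]=BC: continuation. acc=(acc<<6)|0x3C=0x77C
Byte[6]=92: continuation. acc=(acc<<6)|0x12=0x1DF12
Completed: cp=U+1DF12 (starts at byte 3)
Byte[7]=E3: 3-byte lead, need 2 cont bytes. acc=0x3
Byte[8]=9B: continuation. acc=(acc<<6)|0x1B=0xDB
Byte[9]=8F: continuation. acc=(acc<<6)|0x0F=0x36CF
Completed: cp=U+36CF (starts at byte 7)
Byte[10]=FD: INVALID lead byte (not 0xxx/110x/1110/11110)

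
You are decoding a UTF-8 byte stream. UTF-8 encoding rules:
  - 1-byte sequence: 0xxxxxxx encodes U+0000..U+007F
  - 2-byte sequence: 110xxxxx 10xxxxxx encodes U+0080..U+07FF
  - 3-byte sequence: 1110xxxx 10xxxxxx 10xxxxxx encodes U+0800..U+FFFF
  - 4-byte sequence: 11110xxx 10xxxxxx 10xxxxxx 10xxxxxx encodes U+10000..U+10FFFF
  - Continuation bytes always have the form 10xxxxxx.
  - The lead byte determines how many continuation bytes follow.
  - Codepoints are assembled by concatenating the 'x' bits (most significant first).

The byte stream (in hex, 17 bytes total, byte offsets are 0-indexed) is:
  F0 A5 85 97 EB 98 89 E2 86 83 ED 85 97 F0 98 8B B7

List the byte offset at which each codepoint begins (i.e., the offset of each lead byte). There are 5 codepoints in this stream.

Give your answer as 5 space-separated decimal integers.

Byte[0]=F0: 4-byte lead, need 3 cont bytes. acc=0x0
Byte[1]=A5: continuation. acc=(acc<<6)|0x25=0x25
Byte[2]=85: continuation. acc=(acc<<6)|0x05=0x945
Byte[3]=97: continuation. acc=(acc<<6)|0x17=0x25157
Completed: cp=U+25157 (starts at byte 0)
Byte[4]=EB: 3-byte lead, need 2 cont bytes. acc=0xB
Byte[5]=98: continuation. acc=(acc<<6)|0x18=0x2D8
Byte[6]=89: continuation. acc=(acc<<6)|0x09=0xB609
Completed: cp=U+B609 (starts at byte 4)
Byte[7]=E2: 3-byte lead, need 2 cont bytes. acc=0x2
Byte[8]=86: continuation. acc=(acc<<6)|0x06=0x86
Byte[9]=83: continuation. acc=(acc<<6)|0x03=0x2183
Completed: cp=U+2183 (starts at byte 7)
Byte[10]=ED: 3-byte lead, need 2 cont bytes. acc=0xD
Byte[11]=85: continuation. acc=(acc<<6)|0x05=0x345
Byte[12]=97: continuation. acc=(acc<<6)|0x17=0xD157
Completed: cp=U+D157 (starts at byte 10)
Byte[13]=F0: 4-byte lead, need 3 cont bytes. acc=0x0
Byte[14]=98: continuation. acc=(acc<<6)|0x18=0x18
Byte[15]=8B: continuation. acc=(acc<<6)|0x0B=0x60B
Byte[16]=B7: continuation. acc=(acc<<6)|0x37=0x182F7
Completed: cp=U+182F7 (starts at byte 13)

Answer: 0 4 7 10 13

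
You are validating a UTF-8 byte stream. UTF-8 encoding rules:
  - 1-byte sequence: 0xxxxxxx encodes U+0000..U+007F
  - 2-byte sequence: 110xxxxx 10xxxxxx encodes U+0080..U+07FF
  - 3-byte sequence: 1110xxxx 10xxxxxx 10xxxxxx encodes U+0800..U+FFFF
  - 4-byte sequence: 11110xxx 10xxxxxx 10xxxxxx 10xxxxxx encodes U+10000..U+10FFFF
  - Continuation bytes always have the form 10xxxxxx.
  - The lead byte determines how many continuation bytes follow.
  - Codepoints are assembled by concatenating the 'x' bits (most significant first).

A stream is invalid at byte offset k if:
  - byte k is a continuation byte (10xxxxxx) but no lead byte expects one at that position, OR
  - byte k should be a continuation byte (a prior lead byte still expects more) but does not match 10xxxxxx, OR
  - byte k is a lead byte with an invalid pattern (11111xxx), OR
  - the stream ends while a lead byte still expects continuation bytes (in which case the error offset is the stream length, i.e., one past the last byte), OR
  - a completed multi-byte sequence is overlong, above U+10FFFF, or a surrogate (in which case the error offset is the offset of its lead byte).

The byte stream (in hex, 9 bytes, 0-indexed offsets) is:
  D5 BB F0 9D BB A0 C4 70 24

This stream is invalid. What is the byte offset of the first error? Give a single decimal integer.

Byte[0]=D5: 2-byte lead, need 1 cont bytes. acc=0x15
Byte[1]=BB: continuation. acc=(acc<<6)|0x3B=0x57B
Completed: cp=U+057B (starts at byte 0)
Byte[2]=F0: 4-byte lead, need 3 cont bytes. acc=0x0
Byte[3]=9D: continuation. acc=(acc<<6)|0x1D=0x1D
Byte[4]=BB: continuation. acc=(acc<<6)|0x3B=0x77B
Byte[5]=A0: continuation. acc=(acc<<6)|0x20=0x1DEE0
Completed: cp=U+1DEE0 (starts at byte 2)
Byte[6]=C4: 2-byte lead, need 1 cont bytes. acc=0x4
Byte[7]=70: expected 10xxxxxx continuation. INVALID

Answer: 7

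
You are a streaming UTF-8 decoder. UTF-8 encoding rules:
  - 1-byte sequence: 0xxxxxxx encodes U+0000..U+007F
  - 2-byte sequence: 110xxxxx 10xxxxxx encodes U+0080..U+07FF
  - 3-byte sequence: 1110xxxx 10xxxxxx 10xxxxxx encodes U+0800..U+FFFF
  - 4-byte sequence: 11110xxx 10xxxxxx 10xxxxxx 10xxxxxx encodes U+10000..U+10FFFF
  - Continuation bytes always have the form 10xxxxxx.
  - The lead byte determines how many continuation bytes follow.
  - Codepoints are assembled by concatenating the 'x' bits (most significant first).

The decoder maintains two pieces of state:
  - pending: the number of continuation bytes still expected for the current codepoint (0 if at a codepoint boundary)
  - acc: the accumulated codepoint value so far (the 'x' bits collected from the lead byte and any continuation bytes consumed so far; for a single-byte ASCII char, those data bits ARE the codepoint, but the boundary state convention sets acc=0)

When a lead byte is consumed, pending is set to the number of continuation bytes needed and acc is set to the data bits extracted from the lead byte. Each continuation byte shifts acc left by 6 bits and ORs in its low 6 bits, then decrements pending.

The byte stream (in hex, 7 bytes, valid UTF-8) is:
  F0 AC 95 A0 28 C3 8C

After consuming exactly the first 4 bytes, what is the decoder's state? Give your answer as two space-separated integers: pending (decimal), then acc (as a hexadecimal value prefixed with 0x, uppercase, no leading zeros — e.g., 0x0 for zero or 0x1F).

Byte[0]=F0: 4-byte lead. pending=3, acc=0x0
Byte[1]=AC: continuation. acc=(acc<<6)|0x2C=0x2C, pending=2
Byte[2]=95: continuation. acc=(acc<<6)|0x15=0xB15, pending=1
Byte[3]=A0: continuation. acc=(acc<<6)|0x20=0x2C560, pending=0

Answer: 0 0x2C560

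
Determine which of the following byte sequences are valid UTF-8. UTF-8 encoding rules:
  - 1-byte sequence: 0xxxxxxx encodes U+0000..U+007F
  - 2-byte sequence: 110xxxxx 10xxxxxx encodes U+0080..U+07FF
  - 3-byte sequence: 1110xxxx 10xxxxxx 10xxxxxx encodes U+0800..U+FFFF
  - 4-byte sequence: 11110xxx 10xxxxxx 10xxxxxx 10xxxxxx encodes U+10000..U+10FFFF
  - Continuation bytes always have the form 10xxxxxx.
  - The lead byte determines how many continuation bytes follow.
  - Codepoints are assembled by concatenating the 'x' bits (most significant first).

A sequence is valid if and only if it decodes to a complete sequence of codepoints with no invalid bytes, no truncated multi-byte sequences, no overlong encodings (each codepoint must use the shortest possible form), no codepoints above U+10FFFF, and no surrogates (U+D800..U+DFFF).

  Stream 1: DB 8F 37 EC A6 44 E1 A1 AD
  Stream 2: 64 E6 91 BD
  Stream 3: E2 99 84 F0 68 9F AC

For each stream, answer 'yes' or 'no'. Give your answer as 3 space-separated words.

Answer: no yes no

Derivation:
Stream 1: error at byte offset 5. INVALID
Stream 2: decodes cleanly. VALID
Stream 3: error at byte offset 4. INVALID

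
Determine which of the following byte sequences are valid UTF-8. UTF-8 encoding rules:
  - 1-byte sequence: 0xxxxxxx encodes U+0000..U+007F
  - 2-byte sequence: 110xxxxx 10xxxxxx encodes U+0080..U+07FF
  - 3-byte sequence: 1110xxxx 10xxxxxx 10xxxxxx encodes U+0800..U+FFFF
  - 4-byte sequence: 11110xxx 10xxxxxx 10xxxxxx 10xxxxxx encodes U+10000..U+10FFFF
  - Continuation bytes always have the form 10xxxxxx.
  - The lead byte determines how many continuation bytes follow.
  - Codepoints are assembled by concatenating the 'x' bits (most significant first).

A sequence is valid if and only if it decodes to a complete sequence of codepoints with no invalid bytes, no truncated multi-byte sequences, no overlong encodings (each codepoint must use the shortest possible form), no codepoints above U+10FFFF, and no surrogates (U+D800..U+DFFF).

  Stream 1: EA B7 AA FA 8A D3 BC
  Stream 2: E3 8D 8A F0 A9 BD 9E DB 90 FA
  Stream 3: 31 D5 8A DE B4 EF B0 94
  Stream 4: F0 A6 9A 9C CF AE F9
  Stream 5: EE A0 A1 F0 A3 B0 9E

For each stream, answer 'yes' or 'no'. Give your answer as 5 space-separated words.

Answer: no no yes no yes

Derivation:
Stream 1: error at byte offset 3. INVALID
Stream 2: error at byte offset 9. INVALID
Stream 3: decodes cleanly. VALID
Stream 4: error at byte offset 6. INVALID
Stream 5: decodes cleanly. VALID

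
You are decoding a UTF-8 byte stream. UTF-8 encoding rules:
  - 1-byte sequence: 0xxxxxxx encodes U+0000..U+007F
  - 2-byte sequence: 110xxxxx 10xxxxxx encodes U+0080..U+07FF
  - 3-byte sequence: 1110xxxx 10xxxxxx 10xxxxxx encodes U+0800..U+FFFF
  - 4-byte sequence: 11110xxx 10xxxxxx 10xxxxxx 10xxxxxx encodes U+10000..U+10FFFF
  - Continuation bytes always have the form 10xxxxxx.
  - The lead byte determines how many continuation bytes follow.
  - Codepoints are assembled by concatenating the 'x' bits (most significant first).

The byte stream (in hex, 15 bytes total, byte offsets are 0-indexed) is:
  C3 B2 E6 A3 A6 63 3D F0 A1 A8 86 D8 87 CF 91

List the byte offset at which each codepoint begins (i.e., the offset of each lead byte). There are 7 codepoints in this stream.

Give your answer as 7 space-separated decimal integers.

Answer: 0 2 5 6 7 11 13

Derivation:
Byte[0]=C3: 2-byte lead, need 1 cont bytes. acc=0x3
Byte[1]=B2: continuation. acc=(acc<<6)|0x32=0xF2
Completed: cp=U+00F2 (starts at byte 0)
Byte[2]=E6: 3-byte lead, need 2 cont bytes. acc=0x6
Byte[3]=A3: continuation. acc=(acc<<6)|0x23=0x1A3
Byte[4]=A6: continuation. acc=(acc<<6)|0x26=0x68E6
Completed: cp=U+68E6 (starts at byte 2)
Byte[5]=63: 1-byte ASCII. cp=U+0063
Byte[6]=3D: 1-byte ASCII. cp=U+003D
Byte[7]=F0: 4-byte lead, need 3 cont bytes. acc=0x0
Byte[8]=A1: continuation. acc=(acc<<6)|0x21=0x21
Byte[9]=A8: continuation. acc=(acc<<6)|0x28=0x868
Byte[10]=86: continuation. acc=(acc<<6)|0x06=0x21A06
Completed: cp=U+21A06 (starts at byte 7)
Byte[11]=D8: 2-byte lead, need 1 cont bytes. acc=0x18
Byte[12]=87: continuation. acc=(acc<<6)|0x07=0x607
Completed: cp=U+0607 (starts at byte 11)
Byte[13]=CF: 2-byte lead, need 1 cont bytes. acc=0xF
Byte[14]=91: continuation. acc=(acc<<6)|0x11=0x3D1
Completed: cp=U+03D1 (starts at byte 13)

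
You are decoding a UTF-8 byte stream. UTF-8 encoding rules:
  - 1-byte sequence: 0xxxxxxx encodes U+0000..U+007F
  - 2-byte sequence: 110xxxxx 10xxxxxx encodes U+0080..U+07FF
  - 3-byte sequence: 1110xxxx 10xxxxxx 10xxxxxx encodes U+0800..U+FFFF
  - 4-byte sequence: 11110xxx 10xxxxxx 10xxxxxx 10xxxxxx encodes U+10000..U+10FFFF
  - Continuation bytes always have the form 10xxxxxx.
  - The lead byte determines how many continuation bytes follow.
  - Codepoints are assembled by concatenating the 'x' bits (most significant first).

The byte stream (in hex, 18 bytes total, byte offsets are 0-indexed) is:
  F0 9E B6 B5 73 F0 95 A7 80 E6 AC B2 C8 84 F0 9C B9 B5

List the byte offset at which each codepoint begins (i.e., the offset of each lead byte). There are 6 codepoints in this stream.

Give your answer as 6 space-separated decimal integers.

Byte[0]=F0: 4-byte lead, need 3 cont bytes. acc=0x0
Byte[1]=9E: continuation. acc=(acc<<6)|0x1E=0x1E
Byte[2]=B6: continuation. acc=(acc<<6)|0x36=0x7B6
Byte[3]=B5: continuation. acc=(acc<<6)|0x35=0x1EDB5
Completed: cp=U+1EDB5 (starts at byte 0)
Byte[4]=73: 1-byte ASCII. cp=U+0073
Byte[5]=F0: 4-byte lead, need 3 cont bytes. acc=0x0
Byte[6]=95: continuation. acc=(acc<<6)|0x15=0x15
Byte[7]=A7: continuation. acc=(acc<<6)|0x27=0x567
Byte[8]=80: continuation. acc=(acc<<6)|0x00=0x159C0
Completed: cp=U+159C0 (starts at byte 5)
Byte[9]=E6: 3-byte lead, need 2 cont bytes. acc=0x6
Byte[10]=AC: continuation. acc=(acc<<6)|0x2C=0x1AC
Byte[11]=B2: continuation. acc=(acc<<6)|0x32=0x6B32
Completed: cp=U+6B32 (starts at byte 9)
Byte[12]=C8: 2-byte lead, need 1 cont bytes. acc=0x8
Byte[13]=84: continuation. acc=(acc<<6)|0x04=0x204
Completed: cp=U+0204 (starts at byte 12)
Byte[14]=F0: 4-byte lead, need 3 cont bytes. acc=0x0
Byte[15]=9C: continuation. acc=(acc<<6)|0x1C=0x1C
Byte[16]=B9: continuation. acc=(acc<<6)|0x39=0x739
Byte[17]=B5: continuation. acc=(acc<<6)|0x35=0x1CE75
Completed: cp=U+1CE75 (starts at byte 14)

Answer: 0 4 5 9 12 14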